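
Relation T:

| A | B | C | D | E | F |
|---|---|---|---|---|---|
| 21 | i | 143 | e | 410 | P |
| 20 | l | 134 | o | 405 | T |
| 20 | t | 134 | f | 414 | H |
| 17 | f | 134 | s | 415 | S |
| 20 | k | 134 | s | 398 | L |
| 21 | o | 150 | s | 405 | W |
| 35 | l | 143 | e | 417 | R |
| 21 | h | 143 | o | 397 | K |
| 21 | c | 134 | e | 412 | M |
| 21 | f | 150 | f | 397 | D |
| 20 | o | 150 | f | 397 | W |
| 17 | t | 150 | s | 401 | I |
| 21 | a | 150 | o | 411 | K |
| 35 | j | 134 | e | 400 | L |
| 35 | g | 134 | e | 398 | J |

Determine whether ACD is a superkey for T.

No

Two distinct rows share (A=35, C=134, D=e), so ACD does not determine every attribute — not a superkey.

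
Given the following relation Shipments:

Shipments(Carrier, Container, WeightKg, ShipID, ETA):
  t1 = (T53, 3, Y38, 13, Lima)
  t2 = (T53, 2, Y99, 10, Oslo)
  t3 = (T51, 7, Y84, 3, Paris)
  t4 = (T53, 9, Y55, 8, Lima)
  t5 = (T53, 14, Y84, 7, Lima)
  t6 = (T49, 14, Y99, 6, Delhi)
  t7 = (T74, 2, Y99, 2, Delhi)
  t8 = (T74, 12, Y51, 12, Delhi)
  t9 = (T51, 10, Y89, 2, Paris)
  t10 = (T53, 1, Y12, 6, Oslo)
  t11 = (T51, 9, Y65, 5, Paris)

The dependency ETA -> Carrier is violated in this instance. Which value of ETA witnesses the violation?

Delhi

ETA=Lima: rows 1, 4, 5 → Carrier = T53, T53, T53 ✓
ETA=Oslo: rows 2, 10 → Carrier = T53, T53 ✓
ETA=Paris: rows 3, 9, 11 → Carrier = T51, T51, T51 ✓
ETA=Delhi: rows 6, 7, 8 → Carrier takes values {T49, T74} — violation
The only ETA value with inconsistent Carrier is ETA=Delhi.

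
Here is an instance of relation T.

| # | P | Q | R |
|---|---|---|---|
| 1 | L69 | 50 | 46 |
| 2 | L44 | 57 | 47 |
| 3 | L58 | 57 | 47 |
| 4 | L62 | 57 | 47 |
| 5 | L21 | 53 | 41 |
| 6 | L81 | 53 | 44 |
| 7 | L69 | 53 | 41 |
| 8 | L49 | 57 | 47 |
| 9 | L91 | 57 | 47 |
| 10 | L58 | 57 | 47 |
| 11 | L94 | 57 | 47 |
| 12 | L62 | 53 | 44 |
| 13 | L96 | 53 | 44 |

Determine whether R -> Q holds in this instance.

Yes

R=46: row 1 → Q = 50 ✓
R=47: rows 2, 3, 4, 8, 9, 10, 11 → Q = 57, 57, 57, 57, 57, 57, 57 ✓
R=41: rows 5, 7 → Q = 53, 53 ✓
R=44: rows 6, 12, 13 → Q = 53, 53, 53 ✓
Every R value is associated with a single Q value, so R -> Q holds.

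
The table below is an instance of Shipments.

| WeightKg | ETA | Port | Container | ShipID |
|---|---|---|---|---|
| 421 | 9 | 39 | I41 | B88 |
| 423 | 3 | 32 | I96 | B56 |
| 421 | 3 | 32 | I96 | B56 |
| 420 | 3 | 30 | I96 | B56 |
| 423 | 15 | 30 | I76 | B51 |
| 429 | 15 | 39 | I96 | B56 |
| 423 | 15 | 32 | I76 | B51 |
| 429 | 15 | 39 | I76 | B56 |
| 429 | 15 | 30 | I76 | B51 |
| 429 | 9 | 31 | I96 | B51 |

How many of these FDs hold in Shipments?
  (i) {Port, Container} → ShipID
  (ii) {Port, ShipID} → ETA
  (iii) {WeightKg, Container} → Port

(i) {Port, Container} → ShipID: every LHS value maps to a single RHS value — holds.
(ii) {Port, ShipID} → ETA: every LHS value maps to a single RHS value — holds.
(iii) {WeightKg, Container} → Port: (WeightKg=423, Container=I76): 2 rows → Port takes values {30, 32} — violation; (WeightKg=429, Container=I96): 2 rows → Port takes values {39, 31} — violation; (WeightKg=429, Container=I76): 2 rows → Port takes values {39, 30} — violation — fails.
2 of the 3 dependencies hold.

2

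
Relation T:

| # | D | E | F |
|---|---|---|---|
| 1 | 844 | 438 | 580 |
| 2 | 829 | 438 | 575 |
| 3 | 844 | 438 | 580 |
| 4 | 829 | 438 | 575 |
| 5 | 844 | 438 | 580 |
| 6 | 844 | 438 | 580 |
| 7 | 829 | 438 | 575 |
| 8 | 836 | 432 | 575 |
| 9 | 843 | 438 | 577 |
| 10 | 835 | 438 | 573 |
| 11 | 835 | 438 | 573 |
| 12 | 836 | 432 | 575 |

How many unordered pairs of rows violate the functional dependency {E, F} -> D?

(E=438, F=580): all 4 rows agree on D — 0 pairs.
(E=438, F=575): all 3 rows agree on D — 0 pairs.
(E=432, F=575): all 2 rows agree on D — 0 pairs.
(E=438, F=573): all 2 rows agree on D — 0 pairs.

0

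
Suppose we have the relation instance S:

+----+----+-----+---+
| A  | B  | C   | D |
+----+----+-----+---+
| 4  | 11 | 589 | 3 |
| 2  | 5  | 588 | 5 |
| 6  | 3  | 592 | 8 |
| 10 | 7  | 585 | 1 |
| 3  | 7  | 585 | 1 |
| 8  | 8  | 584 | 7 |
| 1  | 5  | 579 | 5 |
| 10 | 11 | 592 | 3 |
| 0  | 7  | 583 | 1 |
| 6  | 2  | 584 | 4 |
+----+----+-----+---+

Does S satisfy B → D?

Yes

B=11: 2 rows → D = 3, 3 ✓
B=5: 2 rows → D = 5, 5 ✓
B=3: 1 row → D = 8 ✓
B=7: 3 rows → D = 1, 1, 1 ✓
B=8: 1 row → D = 7 ✓
B=2: 1 row → D = 4 ✓
Every B value is associated with a single D value, so B → D holds.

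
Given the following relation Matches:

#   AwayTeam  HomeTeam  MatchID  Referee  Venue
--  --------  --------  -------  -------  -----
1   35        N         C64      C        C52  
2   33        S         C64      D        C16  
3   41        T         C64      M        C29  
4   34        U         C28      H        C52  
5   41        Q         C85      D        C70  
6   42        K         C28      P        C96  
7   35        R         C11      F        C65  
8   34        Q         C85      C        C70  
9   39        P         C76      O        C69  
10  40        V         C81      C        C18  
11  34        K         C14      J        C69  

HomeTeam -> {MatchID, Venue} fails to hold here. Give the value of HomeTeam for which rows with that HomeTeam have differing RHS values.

HomeTeam=N: row 1 → {MatchID,Venue} = (C64, C52) ✓
HomeTeam=S: row 2 → {MatchID,Venue} = (C64, C16) ✓
HomeTeam=T: row 3 → {MatchID,Venue} = (C64, C29) ✓
HomeTeam=U: row 4 → {MatchID,Venue} = (C28, C52) ✓
HomeTeam=Q: rows 5, 8 → {MatchID,Venue} = (C85, C70), (C85, C70) ✓
HomeTeam=K: rows 6, 11 → {MatchID,Venue} takes values {(C28, C96), (C14, C69)} — violation
HomeTeam=R: row 7 → {MatchID,Venue} = (C11, C65) ✓
HomeTeam=P: row 9 → {MatchID,Venue} = (C76, C69) ✓
HomeTeam=V: row 10 → {MatchID,Venue} = (C81, C18) ✓
The only HomeTeam value with inconsistent RHS is HomeTeam=K.

K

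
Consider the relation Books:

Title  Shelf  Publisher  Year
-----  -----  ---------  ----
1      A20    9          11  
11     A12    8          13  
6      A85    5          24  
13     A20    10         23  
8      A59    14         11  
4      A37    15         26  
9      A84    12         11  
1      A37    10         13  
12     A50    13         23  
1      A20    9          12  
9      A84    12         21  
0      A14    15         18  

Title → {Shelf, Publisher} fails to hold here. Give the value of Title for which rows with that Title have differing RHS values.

Title=1: 3 rows → {Shelf,Publisher} takes values {(A20, 9), (A37, 10)} — violation
Title=11: 1 row → {Shelf,Publisher} = (A12, 8) ✓
Title=6: 1 row → {Shelf,Publisher} = (A85, 5) ✓
Title=13: 1 row → {Shelf,Publisher} = (A20, 10) ✓
Title=8: 1 row → {Shelf,Publisher} = (A59, 14) ✓
Title=4: 1 row → {Shelf,Publisher} = (A37, 15) ✓
Title=9: 2 rows → {Shelf,Publisher} = (A84, 12), (A84, 12) ✓
Title=12: 1 row → {Shelf,Publisher} = (A50, 13) ✓
Title=0: 1 row → {Shelf,Publisher} = (A14, 15) ✓
The only Title value with inconsistent RHS is Title=1.

1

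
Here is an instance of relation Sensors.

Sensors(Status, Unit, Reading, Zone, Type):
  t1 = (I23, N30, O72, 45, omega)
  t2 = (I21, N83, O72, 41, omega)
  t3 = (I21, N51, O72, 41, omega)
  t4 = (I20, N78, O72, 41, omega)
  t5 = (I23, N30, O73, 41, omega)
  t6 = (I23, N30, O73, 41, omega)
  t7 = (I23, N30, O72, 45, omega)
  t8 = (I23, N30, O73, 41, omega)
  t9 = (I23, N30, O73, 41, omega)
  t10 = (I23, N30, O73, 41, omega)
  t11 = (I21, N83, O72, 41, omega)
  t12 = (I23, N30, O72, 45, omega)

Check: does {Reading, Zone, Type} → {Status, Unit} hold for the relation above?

(Reading=O72, Zone=45, Type=omega): rows 1, 7, 12 → {Status,Unit} = (I23, N30), (I23, N30), (I23, N30) ✓
(Reading=O72, Zone=41, Type=omega): rows 2, 3, 4, 11 → {Status,Unit} takes values {(I21, N83), (I21, N51), (I20, N78)} — violation
(Reading=O73, Zone=41, Type=omega): rows 5, 6, 8, 9, 10 → {Status,Unit} = (I23, N30), (I23, N30), (I23, N30), (I23, N30), (I23, N30) ✓
Two rows agree on {Reading, Zone, Type} but differ on {Status, Unit}, so {Reading, Zone, Type} → {Status, Unit} does not hold.

No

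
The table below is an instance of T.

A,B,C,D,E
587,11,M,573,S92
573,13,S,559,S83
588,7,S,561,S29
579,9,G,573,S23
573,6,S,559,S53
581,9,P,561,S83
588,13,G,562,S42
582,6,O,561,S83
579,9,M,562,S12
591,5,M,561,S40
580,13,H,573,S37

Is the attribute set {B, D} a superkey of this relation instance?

Yes

All 11 rows have distinct {B, D} values, so {B, D} → (all attributes) holds and {B, D} is a superkey.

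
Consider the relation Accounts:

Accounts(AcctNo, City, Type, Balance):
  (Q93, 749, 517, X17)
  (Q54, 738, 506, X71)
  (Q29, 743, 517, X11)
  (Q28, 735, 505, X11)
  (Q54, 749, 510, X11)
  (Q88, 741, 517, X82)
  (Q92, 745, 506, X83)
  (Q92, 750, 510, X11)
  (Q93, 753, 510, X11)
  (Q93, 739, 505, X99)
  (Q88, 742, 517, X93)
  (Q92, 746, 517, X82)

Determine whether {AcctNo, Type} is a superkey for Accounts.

Two distinct rows share (AcctNo=Q88, Type=517), so {AcctNo, Type} does not determine every attribute — not a superkey.

No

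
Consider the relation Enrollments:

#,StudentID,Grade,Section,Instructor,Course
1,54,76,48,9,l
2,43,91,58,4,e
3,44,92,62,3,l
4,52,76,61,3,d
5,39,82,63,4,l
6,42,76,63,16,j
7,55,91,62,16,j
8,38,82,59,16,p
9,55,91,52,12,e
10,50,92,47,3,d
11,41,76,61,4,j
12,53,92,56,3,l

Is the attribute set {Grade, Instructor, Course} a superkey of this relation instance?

Rows 3 and 12 have the same {Grade, Instructor, Course} value (Grade=92, Instructor=3, Course=l) but are distinct tuples, so {Grade, Instructor, Course} does not determine every attribute — not a superkey.

No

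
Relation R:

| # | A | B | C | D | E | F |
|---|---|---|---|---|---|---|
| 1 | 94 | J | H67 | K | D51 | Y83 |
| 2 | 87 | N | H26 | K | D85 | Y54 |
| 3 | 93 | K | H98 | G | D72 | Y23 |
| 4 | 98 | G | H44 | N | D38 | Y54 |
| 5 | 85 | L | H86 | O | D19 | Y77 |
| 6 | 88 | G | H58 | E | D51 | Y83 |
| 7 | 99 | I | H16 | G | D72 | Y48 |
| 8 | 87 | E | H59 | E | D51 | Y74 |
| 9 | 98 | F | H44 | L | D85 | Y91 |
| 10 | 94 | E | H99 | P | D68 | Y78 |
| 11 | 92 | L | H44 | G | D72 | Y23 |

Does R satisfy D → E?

No

D=K: rows 1, 2 → E takes values {D51, D85} — violation
D=G: rows 3, 7, 11 → E = D72, D72, D72 ✓
D=N: row 4 → E = D38 ✓
D=O: row 5 → E = D19 ✓
D=E: rows 6, 8 → E = D51, D51 ✓
D=L: row 9 → E = D85 ✓
D=P: row 10 → E = D68 ✓
Two rows agree on D but differ on E, so D → E does not hold.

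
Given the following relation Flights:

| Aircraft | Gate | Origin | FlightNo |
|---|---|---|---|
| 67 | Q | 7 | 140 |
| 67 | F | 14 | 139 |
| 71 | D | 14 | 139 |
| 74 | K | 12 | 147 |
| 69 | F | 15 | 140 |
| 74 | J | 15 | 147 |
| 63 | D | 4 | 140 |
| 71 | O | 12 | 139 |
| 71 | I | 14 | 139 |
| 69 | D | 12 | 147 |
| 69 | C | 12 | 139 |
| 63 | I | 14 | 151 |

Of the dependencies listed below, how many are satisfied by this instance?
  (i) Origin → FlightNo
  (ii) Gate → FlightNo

0

(i) Origin → FlightNo: Origin=14: 4 rows → FlightNo takes values {139, 151} — violation; Origin=12: 4 rows → FlightNo takes values {147, 139} — violation; Origin=15: 2 rows → FlightNo takes values {140, 147} — violation — fails.
(ii) Gate → FlightNo: Gate=F: 2 rows → FlightNo takes values {139, 140} — violation; Gate=D: 3 rows → FlightNo takes values {139, 140, 147} — violation; Gate=I: 2 rows → FlightNo takes values {139, 151} — violation — fails.
None of the 2 dependencies hold.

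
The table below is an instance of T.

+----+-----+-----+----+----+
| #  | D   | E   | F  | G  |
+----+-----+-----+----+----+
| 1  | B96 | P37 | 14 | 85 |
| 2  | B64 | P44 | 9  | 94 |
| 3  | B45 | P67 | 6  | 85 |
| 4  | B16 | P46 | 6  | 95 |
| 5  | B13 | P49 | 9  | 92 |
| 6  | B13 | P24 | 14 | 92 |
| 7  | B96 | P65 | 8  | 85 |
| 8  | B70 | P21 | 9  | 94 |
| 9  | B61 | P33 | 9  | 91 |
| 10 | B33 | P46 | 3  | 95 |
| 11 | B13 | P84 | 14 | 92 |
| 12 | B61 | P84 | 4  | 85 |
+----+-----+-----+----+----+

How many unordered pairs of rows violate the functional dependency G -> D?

G=85: violating pairs (1,3), (1,12), (3,7), (3,12), (7,12) — 5 pairs.
G=94: violating pairs (2,8) — 1 pair.
G=95: violating pairs (4,10) — 1 pair.
G=92: all 3 rows agree on D — 0 pairs.

7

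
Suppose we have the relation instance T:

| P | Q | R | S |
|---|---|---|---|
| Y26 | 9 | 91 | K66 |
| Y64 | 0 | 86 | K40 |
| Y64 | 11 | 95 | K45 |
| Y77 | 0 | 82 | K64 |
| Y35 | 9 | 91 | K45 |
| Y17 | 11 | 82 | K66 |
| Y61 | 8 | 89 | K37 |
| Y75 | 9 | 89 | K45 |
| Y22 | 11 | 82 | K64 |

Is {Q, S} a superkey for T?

No

Two distinct rows share (Q=9, S=K45), so {Q, S} does not determine every attribute — not a superkey.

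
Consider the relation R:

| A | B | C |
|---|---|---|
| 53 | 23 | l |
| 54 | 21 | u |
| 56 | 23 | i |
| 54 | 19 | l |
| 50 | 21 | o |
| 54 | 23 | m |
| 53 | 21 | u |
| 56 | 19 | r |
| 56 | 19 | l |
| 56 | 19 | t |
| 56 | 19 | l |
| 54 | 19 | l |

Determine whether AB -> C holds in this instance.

(A=53, B=23): 1 row → C = l ✓
(A=54, B=21): 1 row → C = u ✓
(A=56, B=23): 1 row → C = i ✓
(A=54, B=19): 2 rows → C = l, l ✓
(A=50, B=21): 1 row → C = o ✓
(A=54, B=23): 1 row → C = m ✓
(A=53, B=21): 1 row → C = u ✓
(A=56, B=19): 4 rows → C takes values {r, l, t} — violation
Two rows agree on AB but differ on C, so AB -> C does not hold.

No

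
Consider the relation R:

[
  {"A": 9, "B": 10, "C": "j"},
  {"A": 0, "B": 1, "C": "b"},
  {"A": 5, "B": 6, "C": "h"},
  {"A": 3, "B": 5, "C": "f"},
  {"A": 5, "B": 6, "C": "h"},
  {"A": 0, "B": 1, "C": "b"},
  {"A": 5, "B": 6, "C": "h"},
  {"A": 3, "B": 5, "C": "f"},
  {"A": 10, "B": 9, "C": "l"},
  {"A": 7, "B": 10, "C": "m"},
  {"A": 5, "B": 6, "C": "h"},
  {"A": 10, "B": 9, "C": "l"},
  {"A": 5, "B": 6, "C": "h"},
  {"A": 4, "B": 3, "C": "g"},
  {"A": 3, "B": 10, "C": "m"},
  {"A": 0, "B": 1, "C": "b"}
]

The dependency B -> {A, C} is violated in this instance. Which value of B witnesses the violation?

10

B=10: 3 rows → {A,C} takes values {(9, j), (7, m), (3, m)} — violation
B=1: 3 rows → {A,C} = (0, b), (0, b), (0, b) ✓
B=6: 5 rows → {A,C} = (5, h), (5, h), (5, h), (5, h), (5, h) ✓
B=5: 2 rows → {A,C} = (3, f), (3, f) ✓
B=9: 2 rows → {A,C} = (10, l), (10, l) ✓
B=3: 1 row → {A,C} = (4, g) ✓
The only B value with inconsistent RHS is B=10.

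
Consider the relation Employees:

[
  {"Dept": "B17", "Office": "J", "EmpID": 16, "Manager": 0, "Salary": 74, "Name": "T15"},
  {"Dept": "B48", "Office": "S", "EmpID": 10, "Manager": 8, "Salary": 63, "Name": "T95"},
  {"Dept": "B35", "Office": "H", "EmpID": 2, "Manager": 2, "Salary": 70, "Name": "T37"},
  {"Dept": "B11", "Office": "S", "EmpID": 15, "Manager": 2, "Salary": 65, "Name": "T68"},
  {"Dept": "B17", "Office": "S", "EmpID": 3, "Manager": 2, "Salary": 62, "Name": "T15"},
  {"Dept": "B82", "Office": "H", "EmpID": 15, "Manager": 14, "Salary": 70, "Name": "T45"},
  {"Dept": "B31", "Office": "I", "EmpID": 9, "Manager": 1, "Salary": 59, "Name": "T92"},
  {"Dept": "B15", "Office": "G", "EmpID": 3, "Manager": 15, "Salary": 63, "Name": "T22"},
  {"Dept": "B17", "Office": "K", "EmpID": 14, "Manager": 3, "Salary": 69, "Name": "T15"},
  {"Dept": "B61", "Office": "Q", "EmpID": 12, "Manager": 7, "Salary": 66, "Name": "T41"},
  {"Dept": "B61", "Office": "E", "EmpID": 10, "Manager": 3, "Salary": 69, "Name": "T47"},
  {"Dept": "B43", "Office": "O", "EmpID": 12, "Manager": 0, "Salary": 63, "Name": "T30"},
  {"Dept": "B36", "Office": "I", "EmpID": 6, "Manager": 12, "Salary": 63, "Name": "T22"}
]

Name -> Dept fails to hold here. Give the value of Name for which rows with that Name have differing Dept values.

Name=T15: 3 rows → Dept = B17, B17, B17 ✓
Name=T95: 1 row → Dept = B48 ✓
Name=T37: 1 row → Dept = B35 ✓
Name=T68: 1 row → Dept = B11 ✓
Name=T45: 1 row → Dept = B82 ✓
Name=T92: 1 row → Dept = B31 ✓
Name=T22: 2 rows → Dept takes values {B15, B36} — violation
Name=T41: 1 row → Dept = B61 ✓
Name=T47: 1 row → Dept = B61 ✓
Name=T30: 1 row → Dept = B43 ✓
The only Name value with inconsistent Dept is Name=T22.

T22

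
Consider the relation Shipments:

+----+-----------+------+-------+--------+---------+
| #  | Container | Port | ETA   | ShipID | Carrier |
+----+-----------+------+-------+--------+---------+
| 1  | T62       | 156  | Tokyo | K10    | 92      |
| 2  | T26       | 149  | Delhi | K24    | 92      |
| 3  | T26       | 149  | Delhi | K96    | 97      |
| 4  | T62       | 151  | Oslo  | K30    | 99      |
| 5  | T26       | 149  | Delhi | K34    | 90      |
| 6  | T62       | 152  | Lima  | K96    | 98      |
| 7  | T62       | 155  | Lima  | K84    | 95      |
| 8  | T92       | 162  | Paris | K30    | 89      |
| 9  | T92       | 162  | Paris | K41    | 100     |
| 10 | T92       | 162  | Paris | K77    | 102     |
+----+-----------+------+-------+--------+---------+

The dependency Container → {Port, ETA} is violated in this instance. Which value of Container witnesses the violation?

Container=T62: rows 1, 4, 6, 7 → {Port,ETA} takes values {(156, Tokyo), (151, Oslo), (152, Lima), (155, Lima)} — violation
Container=T26: rows 2, 3, 5 → {Port,ETA} = (149, Delhi), (149, Delhi), (149, Delhi) ✓
Container=T92: rows 8, 9, 10 → {Port,ETA} = (162, Paris), (162, Paris), (162, Paris) ✓
The only Container value with inconsistent RHS is Container=T62.

T62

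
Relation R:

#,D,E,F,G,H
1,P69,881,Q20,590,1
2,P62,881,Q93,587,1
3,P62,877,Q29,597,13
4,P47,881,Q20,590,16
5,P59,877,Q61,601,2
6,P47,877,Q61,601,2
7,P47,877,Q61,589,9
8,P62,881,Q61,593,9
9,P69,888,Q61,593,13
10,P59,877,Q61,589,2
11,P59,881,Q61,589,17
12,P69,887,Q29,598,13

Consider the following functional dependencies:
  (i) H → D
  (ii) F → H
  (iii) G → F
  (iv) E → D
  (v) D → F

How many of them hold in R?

(i) H → D: H=1: rows 1, 2 → D takes values {P69, P62} — violation; H=13: rows 3, 9, 12 → D takes values {P62, P69} — violation; H=2: rows 5, 6, 10 → D takes values {P59, P47} — violation; H=9: rows 7, 8 → D takes values {P47, P62} — violation — fails.
(ii) F → H: F=Q20: rows 1, 4 → H takes values {1, 16} — violation; F=Q61: rows 5, 6, 7, 8, 9, 10, 11 → H takes values {2, 9, 13, 17} — violation — fails.
(iii) G → F: every LHS value maps to a single RHS value — holds.
(iv) E → D: E=881: rows 1, 2, 4, 8, 11 → D takes values {P69, P62, P47, P59} — violation; E=877: rows 3, 5, 6, 7, 10 → D takes values {P62, P59, P47} — violation — fails.
(v) D → F: D=P69: rows 1, 9, 12 → F takes values {Q20, Q61, Q29} — violation; D=P62: rows 2, 3, 8 → F takes values {Q93, Q29, Q61} — violation; D=P47: rows 4, 6, 7 → F takes values {Q20, Q61} — violation — fails.
1 of the 5 dependencies holds.

1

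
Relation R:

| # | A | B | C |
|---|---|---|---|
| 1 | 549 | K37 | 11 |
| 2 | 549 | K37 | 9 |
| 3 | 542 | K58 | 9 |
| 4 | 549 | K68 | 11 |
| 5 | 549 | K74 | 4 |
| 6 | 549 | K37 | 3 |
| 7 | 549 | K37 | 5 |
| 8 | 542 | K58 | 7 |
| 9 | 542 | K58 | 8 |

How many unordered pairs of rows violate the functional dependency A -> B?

9

A=549: violating pairs (1,4), (1,5), (2,4), (2,5), (4,5), (4,6), (4,7), (5,6), (5,7) — 9 pairs.
A=542: all 3 rows agree on B — 0 pairs.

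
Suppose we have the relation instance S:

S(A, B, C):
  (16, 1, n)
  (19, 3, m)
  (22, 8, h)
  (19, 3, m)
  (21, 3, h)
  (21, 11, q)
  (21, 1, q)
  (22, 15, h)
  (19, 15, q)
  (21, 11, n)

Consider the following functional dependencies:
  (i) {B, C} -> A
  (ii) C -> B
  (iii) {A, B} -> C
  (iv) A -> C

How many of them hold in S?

1

(i) {B, C} -> A: every LHS value maps to a single RHS value — holds.
(ii) C -> B: C=n: 2 rows → B takes values {1, 11} — violation; C=h: 3 rows → B takes values {8, 3, 15} — violation; C=q: 3 rows → B takes values {11, 1, 15} — violation — fails.
(iii) {A, B} -> C: (A=21, B=11): 2 rows → C takes values {q, n} — violation — fails.
(iv) A -> C: A=19: 3 rows → C takes values {m, q} — violation; A=21: 4 rows → C takes values {h, q, n} — violation — fails.
1 of the 4 dependencies holds.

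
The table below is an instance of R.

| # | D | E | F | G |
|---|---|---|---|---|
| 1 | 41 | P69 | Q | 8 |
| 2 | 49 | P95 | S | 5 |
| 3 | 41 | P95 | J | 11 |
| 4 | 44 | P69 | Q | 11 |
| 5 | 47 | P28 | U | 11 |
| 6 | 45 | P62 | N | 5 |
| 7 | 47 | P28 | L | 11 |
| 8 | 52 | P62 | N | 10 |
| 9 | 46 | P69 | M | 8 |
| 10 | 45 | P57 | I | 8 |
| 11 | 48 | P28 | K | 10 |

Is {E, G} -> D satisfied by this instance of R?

No

(E=P69, G=8): rows 1, 9 → D takes values {41, 46} — violation
(E=P95, G=5): row 2 → D = 49 ✓
(E=P95, G=11): row 3 → D = 41 ✓
(E=P69, G=11): row 4 → D = 44 ✓
(E=P28, G=11): rows 5, 7 → D = 47, 47 ✓
(E=P62, G=5): row 6 → D = 45 ✓
(E=P62, G=10): row 8 → D = 52 ✓
(E=P57, G=8): row 10 → D = 45 ✓
(E=P28, G=10): row 11 → D = 48 ✓
Two rows agree on {E, G} but differ on D, so {E, G} -> D does not hold.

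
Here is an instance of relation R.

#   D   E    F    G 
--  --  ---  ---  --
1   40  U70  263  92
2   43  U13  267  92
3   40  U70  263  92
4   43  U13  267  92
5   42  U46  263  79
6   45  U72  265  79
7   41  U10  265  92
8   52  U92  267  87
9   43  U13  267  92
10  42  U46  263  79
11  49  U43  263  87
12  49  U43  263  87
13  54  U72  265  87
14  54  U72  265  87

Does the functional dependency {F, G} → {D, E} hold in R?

(F=263, G=92): rows 1, 3 → {D,E} = (40, U70), (40, U70) ✓
(F=267, G=92): rows 2, 4, 9 → {D,E} = (43, U13), (43, U13), (43, U13) ✓
(F=263, G=79): rows 5, 10 → {D,E} = (42, U46), (42, U46) ✓
(F=265, G=79): row 6 → {D,E} = (45, U72) ✓
(F=265, G=92): row 7 → {D,E} = (41, U10) ✓
(F=267, G=87): row 8 → {D,E} = (52, U92) ✓
(F=263, G=87): rows 11, 12 → {D,E} = (49, U43), (49, U43) ✓
(F=265, G=87): rows 13, 14 → {D,E} = (54, U72), (54, U72) ✓
Every {F, G} value is associated with a single {D, E} value, so {F, G} → {D, E} holds.

Yes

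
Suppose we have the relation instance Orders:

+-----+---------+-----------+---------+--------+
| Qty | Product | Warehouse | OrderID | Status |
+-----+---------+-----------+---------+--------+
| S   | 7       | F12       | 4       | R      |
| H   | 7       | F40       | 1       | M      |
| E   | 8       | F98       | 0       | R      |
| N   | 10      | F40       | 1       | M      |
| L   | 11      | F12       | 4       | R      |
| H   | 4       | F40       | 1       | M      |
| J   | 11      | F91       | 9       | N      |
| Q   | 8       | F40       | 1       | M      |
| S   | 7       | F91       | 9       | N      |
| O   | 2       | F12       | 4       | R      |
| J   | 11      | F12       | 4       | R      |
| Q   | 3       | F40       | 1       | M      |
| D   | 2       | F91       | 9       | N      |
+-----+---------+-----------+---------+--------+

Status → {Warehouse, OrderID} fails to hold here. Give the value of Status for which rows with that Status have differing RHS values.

Status=R: 5 rows → {Warehouse,OrderID} takes values {(F12, 4), (F98, 0)} — violation
Status=M: 5 rows → {Warehouse,OrderID} = (F40, 1), (F40, 1), (F40, 1), (F40, 1), (F40, 1) ✓
Status=N: 3 rows → {Warehouse,OrderID} = (F91, 9), (F91, 9), (F91, 9) ✓
The only Status value with inconsistent RHS is Status=R.

R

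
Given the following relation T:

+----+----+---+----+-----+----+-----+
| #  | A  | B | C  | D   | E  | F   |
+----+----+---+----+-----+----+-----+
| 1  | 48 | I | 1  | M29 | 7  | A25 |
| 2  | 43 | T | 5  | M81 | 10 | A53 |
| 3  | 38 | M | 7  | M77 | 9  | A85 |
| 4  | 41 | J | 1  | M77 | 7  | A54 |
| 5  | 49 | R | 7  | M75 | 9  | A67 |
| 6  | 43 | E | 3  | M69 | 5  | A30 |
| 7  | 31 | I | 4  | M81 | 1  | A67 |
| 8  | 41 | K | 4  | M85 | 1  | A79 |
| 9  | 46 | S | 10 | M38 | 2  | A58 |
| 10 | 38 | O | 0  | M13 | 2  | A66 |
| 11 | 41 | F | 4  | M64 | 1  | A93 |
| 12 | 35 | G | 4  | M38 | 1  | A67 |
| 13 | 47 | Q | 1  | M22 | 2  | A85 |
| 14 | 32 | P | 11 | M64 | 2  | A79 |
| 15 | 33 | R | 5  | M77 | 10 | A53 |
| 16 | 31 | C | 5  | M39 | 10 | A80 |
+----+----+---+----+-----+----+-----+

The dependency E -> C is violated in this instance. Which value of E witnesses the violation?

E=7: rows 1, 4 → C = 1, 1 ✓
E=10: rows 2, 15, 16 → C = 5, 5, 5 ✓
E=9: rows 3, 5 → C = 7, 7 ✓
E=5: row 6 → C = 3 ✓
E=1: rows 7, 8, 11, 12 → C = 4, 4, 4, 4 ✓
E=2: rows 9, 10, 13, 14 → C takes values {10, 0, 1, 11} — violation
The only E value with inconsistent C is E=2.

2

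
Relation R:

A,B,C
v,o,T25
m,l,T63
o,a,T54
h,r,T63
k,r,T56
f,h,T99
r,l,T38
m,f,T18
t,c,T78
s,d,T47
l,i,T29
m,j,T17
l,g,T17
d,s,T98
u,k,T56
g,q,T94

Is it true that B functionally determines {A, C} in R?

No

B=o: 1 row → {A,C} = (v, T25) ✓
B=l: 2 rows → {A,C} takes values {(m, T63), (r, T38)} — violation
B=a: 1 row → {A,C} = (o, T54) ✓
B=r: 2 rows → {A,C} takes values {(h, T63), (k, T56)} — violation
B=h: 1 row → {A,C} = (f, T99) ✓
B=f: 1 row → {A,C} = (m, T18) ✓
B=c: 1 row → {A,C} = (t, T78) ✓
B=d: 1 row → {A,C} = (s, T47) ✓
B=i: 1 row → {A,C} = (l, T29) ✓
B=j: 1 row → {A,C} = (m, T17) ✓
B=g: 1 row → {A,C} = (l, T17) ✓
B=s: 1 row → {A,C} = (d, T98) ✓
B=k: 1 row → {A,C} = (u, T56) ✓
B=q: 1 row → {A,C} = (g, T94) ✓
Two rows agree on B but differ on {A, C}, so B -> {A, C} does not hold.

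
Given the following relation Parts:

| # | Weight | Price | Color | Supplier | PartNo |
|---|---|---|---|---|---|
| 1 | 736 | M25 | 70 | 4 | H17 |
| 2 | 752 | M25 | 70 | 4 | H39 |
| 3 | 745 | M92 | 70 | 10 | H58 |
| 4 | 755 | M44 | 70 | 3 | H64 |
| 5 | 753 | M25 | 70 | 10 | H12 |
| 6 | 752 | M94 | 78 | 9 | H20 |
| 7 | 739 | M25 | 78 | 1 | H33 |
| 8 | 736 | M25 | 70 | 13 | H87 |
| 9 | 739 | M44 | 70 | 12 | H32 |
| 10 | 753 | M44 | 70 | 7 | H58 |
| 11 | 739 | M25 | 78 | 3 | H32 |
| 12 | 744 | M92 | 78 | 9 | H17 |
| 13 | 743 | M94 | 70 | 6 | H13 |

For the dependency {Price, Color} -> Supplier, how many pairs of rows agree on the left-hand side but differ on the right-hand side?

9

(Price=M25, Color=70): violating pairs (1,5), (1,8), (2,5), (2,8), (5,8) — 5 pairs.
(Price=M44, Color=70): violating pairs (4,9), (4,10), (9,10) — 3 pairs.
(Price=M25, Color=78): violating pairs (7,11) — 1 pair.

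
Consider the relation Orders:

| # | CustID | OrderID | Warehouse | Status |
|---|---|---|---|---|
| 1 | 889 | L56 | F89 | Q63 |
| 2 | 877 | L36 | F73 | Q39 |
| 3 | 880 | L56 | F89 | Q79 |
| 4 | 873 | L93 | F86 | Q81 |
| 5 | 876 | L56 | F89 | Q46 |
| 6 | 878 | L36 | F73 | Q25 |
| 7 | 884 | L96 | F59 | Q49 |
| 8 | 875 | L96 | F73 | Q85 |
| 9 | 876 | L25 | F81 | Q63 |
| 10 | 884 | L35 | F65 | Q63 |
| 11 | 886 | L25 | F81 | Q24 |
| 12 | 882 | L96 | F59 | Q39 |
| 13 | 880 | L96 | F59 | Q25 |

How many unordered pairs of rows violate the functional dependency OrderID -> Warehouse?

3

OrderID=L56: all 3 rows agree on Warehouse — 0 pairs.
OrderID=L36: all 2 rows agree on Warehouse — 0 pairs.
OrderID=L96: violating pairs (7,8), (8,12), (8,13) — 3 pairs.
OrderID=L25: all 2 rows agree on Warehouse — 0 pairs.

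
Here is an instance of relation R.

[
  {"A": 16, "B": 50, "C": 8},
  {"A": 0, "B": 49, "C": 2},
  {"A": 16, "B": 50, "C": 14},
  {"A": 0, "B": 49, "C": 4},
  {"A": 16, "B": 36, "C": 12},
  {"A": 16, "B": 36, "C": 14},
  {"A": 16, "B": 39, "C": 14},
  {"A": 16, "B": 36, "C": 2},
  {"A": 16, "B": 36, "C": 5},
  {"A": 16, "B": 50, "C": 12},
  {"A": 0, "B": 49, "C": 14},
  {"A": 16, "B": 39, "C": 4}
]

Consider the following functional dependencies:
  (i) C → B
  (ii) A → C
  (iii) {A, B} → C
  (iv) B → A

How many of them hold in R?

1

(i) C → B: C=2: 2 rows → B takes values {49, 36} — violation; C=14: 4 rows → B takes values {50, 36, 39, 49} — violation; C=4: 2 rows → B takes values {49, 39} — violation; C=12: 2 rows → B takes values {36, 50} — violation — fails.
(ii) A → C: A=16: 9 rows → C takes values {8, 14, 12, 2, 5, 4} — violation; A=0: 3 rows → C takes values {2, 4, 14} — violation — fails.
(iii) {A, B} → C: (A=16, B=50): 3 rows → C takes values {8, 14, 12} — violation; (A=0, B=49): 3 rows → C takes values {2, 4, 14} — violation; (A=16, B=36): 4 rows → C takes values {12, 14, 2, 5} — violation; (A=16, B=39): 2 rows → C takes values {14, 4} — violation — fails.
(iv) B → A: every LHS value maps to a single RHS value — holds.
1 of the 4 dependencies holds.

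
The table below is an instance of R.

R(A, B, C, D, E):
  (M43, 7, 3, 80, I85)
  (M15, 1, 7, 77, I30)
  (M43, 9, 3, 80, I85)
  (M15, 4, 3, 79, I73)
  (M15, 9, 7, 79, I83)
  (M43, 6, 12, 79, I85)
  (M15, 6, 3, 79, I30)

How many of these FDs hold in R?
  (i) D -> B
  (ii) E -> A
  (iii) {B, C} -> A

(i) D -> B: D=80: 2 rows → B takes values {7, 9} — violation; D=79: 4 rows → B takes values {4, 9, 6} — violation — fails.
(ii) E -> A: every LHS value maps to a single RHS value — holds.
(iii) {B, C} -> A: every LHS value maps to a single RHS value — holds.
2 of the 3 dependencies hold.

2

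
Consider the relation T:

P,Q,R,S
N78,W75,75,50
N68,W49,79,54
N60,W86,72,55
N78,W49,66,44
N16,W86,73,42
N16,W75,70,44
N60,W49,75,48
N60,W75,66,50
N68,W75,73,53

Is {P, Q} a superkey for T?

Yes

All 9 rows have distinct {P, Q} values, so {P, Q} → (all attributes) holds and {P, Q} is a superkey.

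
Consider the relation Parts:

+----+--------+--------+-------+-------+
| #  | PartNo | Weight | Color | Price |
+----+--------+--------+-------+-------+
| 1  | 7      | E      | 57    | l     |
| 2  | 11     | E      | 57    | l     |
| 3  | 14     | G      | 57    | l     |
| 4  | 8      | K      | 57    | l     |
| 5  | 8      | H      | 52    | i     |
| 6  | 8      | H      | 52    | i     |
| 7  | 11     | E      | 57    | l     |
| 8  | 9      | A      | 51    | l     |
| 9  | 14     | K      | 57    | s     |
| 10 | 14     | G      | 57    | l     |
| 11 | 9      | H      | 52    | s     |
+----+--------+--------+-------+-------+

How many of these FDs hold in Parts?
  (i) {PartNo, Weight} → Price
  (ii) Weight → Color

2

(i) {PartNo, Weight} → Price: every LHS value maps to a single RHS value — holds.
(ii) Weight → Color: every LHS value maps to a single RHS value — holds.
2 of the 2 dependencies hold.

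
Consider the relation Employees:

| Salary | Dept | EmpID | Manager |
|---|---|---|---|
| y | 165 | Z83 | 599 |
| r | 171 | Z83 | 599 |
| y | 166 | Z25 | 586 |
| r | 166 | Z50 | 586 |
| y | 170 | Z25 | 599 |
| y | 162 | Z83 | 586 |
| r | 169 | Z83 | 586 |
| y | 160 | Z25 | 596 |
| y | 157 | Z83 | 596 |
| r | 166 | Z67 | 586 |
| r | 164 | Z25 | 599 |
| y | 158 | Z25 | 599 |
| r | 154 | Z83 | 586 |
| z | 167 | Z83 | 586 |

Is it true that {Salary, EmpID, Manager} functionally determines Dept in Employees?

(Salary=y, EmpID=Z83, Manager=599): 1 row → Dept = 165 ✓
(Salary=r, EmpID=Z83, Manager=599): 1 row → Dept = 171 ✓
(Salary=y, EmpID=Z25, Manager=586): 1 row → Dept = 166 ✓
(Salary=r, EmpID=Z50, Manager=586): 1 row → Dept = 166 ✓
(Salary=y, EmpID=Z25, Manager=599): 2 rows → Dept takes values {170, 158} — violation
(Salary=y, EmpID=Z83, Manager=586): 1 row → Dept = 162 ✓
(Salary=r, EmpID=Z83, Manager=586): 2 rows → Dept takes values {169, 154} — violation
(Salary=y, EmpID=Z25, Manager=596): 1 row → Dept = 160 ✓
(Salary=y, EmpID=Z83, Manager=596): 1 row → Dept = 157 ✓
(Salary=r, EmpID=Z67, Manager=586): 1 row → Dept = 166 ✓
(Salary=r, EmpID=Z25, Manager=599): 1 row → Dept = 164 ✓
(Salary=z, EmpID=Z83, Manager=586): 1 row → Dept = 167 ✓
Two rows agree on {Salary, EmpID, Manager} but differ on Dept, so {Salary, EmpID, Manager} -> Dept does not hold.

No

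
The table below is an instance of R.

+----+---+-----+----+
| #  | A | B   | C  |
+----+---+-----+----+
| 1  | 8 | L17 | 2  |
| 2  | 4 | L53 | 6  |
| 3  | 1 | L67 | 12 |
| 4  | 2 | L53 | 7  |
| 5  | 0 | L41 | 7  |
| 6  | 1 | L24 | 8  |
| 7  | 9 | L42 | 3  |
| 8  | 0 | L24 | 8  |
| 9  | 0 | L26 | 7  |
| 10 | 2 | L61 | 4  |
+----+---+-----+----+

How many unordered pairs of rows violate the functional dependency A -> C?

4

A=1: violating pairs (3,6) — 1 pair.
A=2: violating pairs (4,10) — 1 pair.
A=0: violating pairs (5,8), (8,9) — 2 pairs.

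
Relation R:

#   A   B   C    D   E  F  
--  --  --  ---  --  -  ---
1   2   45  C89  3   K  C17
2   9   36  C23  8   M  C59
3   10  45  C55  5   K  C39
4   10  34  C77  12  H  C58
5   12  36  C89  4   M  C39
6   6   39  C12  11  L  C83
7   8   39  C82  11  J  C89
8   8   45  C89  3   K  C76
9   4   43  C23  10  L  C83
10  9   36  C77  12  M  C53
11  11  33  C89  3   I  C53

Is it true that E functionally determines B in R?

E=K: rows 1, 3, 8 → B = 45, 45, 45 ✓
E=M: rows 2, 5, 10 → B = 36, 36, 36 ✓
E=H: row 4 → B = 34 ✓
E=L: rows 6, 9 → B takes values {39, 43} — violation
E=J: row 7 → B = 39 ✓
E=I: row 11 → B = 33 ✓
Two rows agree on E but differ on B, so E → B does not hold.

No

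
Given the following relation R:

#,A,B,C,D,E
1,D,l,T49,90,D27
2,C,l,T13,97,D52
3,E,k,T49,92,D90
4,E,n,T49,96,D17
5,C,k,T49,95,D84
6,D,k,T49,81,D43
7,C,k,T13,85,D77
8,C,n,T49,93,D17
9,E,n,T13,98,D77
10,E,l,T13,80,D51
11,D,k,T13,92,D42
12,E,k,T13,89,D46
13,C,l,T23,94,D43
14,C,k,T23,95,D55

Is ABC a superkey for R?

All 14 rows have distinct ABC values, so ABC → (all attributes) holds and ABC is a superkey.

Yes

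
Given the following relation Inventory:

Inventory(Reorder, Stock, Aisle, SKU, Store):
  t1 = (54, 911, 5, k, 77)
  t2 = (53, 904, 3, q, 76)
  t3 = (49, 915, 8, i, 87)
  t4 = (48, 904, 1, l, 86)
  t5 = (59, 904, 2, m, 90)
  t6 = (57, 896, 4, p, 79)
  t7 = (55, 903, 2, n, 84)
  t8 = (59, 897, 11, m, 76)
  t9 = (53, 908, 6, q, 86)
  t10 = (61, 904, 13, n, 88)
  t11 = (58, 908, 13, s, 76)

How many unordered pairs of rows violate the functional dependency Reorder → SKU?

0

Reorder=53: all 2 rows agree on SKU — 0 pairs.
Reorder=59: all 2 rows agree on SKU — 0 pairs.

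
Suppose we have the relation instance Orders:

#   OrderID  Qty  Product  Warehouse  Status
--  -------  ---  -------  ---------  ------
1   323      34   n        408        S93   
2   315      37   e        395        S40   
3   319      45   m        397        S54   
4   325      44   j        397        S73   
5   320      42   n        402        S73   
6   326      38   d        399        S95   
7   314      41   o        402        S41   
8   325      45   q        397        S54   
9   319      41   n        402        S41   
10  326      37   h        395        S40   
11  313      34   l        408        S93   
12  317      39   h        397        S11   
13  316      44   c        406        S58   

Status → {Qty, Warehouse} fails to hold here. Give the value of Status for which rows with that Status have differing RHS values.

S73

Status=S93: rows 1, 11 → {Qty,Warehouse} = (34, 408), (34, 408) ✓
Status=S40: rows 2, 10 → {Qty,Warehouse} = (37, 395), (37, 395) ✓
Status=S54: rows 3, 8 → {Qty,Warehouse} = (45, 397), (45, 397) ✓
Status=S73: rows 4, 5 → {Qty,Warehouse} takes values {(44, 397), (42, 402)} — violation
Status=S95: row 6 → {Qty,Warehouse} = (38, 399) ✓
Status=S41: rows 7, 9 → {Qty,Warehouse} = (41, 402), (41, 402) ✓
Status=S11: row 12 → {Qty,Warehouse} = (39, 397) ✓
Status=S58: row 13 → {Qty,Warehouse} = (44, 406) ✓
The only Status value with inconsistent RHS is Status=S73.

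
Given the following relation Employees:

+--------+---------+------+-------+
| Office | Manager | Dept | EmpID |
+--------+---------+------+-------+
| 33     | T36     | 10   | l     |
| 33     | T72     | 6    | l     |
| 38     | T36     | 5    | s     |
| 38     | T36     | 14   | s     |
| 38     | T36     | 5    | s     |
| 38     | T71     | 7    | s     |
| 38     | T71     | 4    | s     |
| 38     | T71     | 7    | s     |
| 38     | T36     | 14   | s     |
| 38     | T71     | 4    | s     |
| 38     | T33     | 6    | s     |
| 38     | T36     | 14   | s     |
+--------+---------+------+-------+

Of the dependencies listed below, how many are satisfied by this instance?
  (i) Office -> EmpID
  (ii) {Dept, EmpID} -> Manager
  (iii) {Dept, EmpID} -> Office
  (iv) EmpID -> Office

(i) Office -> EmpID: every LHS value maps to a single RHS value — holds.
(ii) {Dept, EmpID} -> Manager: every LHS value maps to a single RHS value — holds.
(iii) {Dept, EmpID} -> Office: every LHS value maps to a single RHS value — holds.
(iv) EmpID -> Office: every LHS value maps to a single RHS value — holds.
4 of the 4 dependencies hold.

4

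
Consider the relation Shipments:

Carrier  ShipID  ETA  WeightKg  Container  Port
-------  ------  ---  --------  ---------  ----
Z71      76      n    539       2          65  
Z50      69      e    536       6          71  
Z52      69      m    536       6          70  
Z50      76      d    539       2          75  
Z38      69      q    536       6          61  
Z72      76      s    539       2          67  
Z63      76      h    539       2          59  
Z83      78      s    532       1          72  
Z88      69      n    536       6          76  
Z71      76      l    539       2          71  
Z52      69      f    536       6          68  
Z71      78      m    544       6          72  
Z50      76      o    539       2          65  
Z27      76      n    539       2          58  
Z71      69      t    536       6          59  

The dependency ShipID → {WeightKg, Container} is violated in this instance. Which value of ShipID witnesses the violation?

78

ShipID=76: 7 rows → {WeightKg,Container} = (539, 2), (539, 2), (539, 2), (539, 2), (539, 2), (539, 2), (539, 2) ✓
ShipID=69: 6 rows → {WeightKg,Container} = (536, 6), (536, 6), (536, 6), (536, 6), (536, 6), (536, 6) ✓
ShipID=78: 2 rows → {WeightKg,Container} takes values {(532, 1), (544, 6)} — violation
The only ShipID value with inconsistent RHS is ShipID=78.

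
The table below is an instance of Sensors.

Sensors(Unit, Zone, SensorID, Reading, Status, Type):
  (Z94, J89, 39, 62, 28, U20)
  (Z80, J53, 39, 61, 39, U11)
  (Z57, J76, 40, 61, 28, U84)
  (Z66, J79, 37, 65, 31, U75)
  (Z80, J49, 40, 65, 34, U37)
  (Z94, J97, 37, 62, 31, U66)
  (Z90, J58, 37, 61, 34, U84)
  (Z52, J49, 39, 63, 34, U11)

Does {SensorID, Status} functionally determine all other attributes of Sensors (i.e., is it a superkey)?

No

Two distinct rows share (SensorID=37, Status=31), so {SensorID, Status} does not determine every attribute — not a superkey.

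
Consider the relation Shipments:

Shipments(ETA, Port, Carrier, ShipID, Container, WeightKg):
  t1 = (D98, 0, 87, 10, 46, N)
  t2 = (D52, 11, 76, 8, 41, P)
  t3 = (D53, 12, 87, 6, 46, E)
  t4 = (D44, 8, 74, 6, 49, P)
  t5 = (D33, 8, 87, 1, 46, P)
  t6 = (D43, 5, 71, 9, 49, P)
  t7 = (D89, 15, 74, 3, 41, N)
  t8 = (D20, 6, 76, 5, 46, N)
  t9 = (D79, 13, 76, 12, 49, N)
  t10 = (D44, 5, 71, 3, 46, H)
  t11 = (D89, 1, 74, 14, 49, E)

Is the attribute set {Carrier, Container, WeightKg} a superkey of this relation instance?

Yes

All 11 rows have distinct {Carrier, Container, WeightKg} values, so {Carrier, Container, WeightKg} → (all attributes) holds and {Carrier, Container, WeightKg} is a superkey.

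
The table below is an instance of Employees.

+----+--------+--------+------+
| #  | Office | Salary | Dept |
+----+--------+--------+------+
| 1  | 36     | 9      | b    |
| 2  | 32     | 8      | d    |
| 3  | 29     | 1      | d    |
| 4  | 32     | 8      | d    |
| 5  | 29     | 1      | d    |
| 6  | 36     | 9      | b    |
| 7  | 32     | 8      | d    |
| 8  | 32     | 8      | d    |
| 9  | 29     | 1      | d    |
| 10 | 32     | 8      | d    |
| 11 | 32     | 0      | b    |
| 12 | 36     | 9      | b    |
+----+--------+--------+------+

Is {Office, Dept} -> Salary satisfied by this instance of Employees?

(Office=36, Dept=b): rows 1, 6, 12 → Salary = 9, 9, 9 ✓
(Office=32, Dept=d): rows 2, 4, 7, 8, 10 → Salary = 8, 8, 8, 8, 8 ✓
(Office=29, Dept=d): rows 3, 5, 9 → Salary = 1, 1, 1 ✓
(Office=32, Dept=b): row 11 → Salary = 0 ✓
Every {Office, Dept} value is associated with a single Salary value, so {Office, Dept} -> Salary holds.

Yes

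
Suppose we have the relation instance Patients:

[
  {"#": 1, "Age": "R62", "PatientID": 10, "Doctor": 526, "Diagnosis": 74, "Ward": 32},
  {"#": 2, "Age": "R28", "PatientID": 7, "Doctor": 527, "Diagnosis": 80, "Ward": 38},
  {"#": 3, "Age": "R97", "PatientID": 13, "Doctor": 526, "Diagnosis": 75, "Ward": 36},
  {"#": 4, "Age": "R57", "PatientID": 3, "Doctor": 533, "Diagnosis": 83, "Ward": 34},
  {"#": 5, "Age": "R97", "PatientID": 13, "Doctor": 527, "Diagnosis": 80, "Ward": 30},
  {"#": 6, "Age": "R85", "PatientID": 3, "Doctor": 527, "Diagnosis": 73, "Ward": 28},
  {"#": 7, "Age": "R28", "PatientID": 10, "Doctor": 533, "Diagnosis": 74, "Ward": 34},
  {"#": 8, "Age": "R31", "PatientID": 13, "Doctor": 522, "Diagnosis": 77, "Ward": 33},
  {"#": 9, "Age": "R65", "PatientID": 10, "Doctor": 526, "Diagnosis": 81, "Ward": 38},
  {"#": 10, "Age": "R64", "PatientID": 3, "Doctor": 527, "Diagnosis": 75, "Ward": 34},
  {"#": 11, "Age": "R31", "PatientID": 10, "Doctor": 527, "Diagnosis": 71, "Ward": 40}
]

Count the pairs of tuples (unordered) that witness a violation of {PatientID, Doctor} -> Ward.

2

(PatientID=10, Doctor=526): violating pairs (1,9) — 1 pair.
(PatientID=3, Doctor=527): violating pairs (6,10) — 1 pair.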